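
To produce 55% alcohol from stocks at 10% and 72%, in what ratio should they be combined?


Let x parts of 10% mix with y parts of 72%.
10x + 72y = 55(x + y)
10x + 72y = 55x + 55y
x(10 - 55) = y(55 - 72)
x/y = (72 - 55)/(55 - 10) = 17/45
Simplify: 17:45
= 17:45

17:45


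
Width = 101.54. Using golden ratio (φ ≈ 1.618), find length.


φ = (1 + √5) / 2 ≈ 1.618
Length = width × φ = 101.54 × 1.618 = 164.29172
≈ 164.29

164.29


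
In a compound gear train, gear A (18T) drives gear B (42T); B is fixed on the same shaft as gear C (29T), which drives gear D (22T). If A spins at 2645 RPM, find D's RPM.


Stage 1: RPM_B = RPM_A × t_A/t_B = 2645 × 18/42 = 47610/42 ≈ 1133.57
B and C share a shaft → RPM_C = RPM_B
Stage 2: RPM_D = RPM_C × t_C/t_D = RPM_A × (t_A×t_C)/(t_B×t_D)
Overall ratio = (18×29)/(42×22) = 522/924
RPM_D = 2645 × 522/924 = 1380690/924
≈ 1494.25 RPM

1494.25 RPM


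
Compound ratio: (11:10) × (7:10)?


Compound ratio = (11×7) : (10×10)
= 77:100
GCD = 1
= 77:100

77:100


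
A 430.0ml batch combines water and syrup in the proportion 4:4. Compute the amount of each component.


Total parts = 4 + 4 = 8
water: 430.0 × 4/8 = 215.0ml
syrup: 430.0 × 4/8 = 215.0ml
= 215.0ml and 215.0ml

215.0ml and 215.0ml


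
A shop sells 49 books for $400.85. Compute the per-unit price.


Unit rate = total / quantity
= 400.85 / 49
= $8.18 per unit

$8.18 per unit


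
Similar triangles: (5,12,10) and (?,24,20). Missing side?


Scale factor = 24/12 = 2
Missing side = 5 × 2
= 10.0

10.0


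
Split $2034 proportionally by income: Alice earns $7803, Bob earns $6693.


Total income = 7803 + 6693 = $14496
Alice: $2034 × 7803/14496 = $1094.87
Bob: $2034 × 6693/14496 = $939.13
= Alice: $1094.87, Bob: $939.13

Alice: $1094.87, Bob: $939.13


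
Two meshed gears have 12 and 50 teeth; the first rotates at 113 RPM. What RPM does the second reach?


Gear ratio = 12:50 = 6:25
RPM_B = RPM_A × (teeth_A / teeth_B)
= 113 × (12/50)
= 27.1 RPM

27.1 RPM


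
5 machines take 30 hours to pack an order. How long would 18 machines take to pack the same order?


Inverse proportion: x × y = constant
k = 5 × 30 = 150
y₂ = k / 18 = 150 / 18
= 8.33

8.33


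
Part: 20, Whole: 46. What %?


Percentage = (part / whole) × 100
= (20 / 46) × 100
≈ 43.48%

43.48%


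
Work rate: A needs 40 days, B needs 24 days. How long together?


Rate of A = 1/40 per day
Rate of B = 1/24 per day
Combined rate = 1/40 + 1/24 = 64/960 ≈ 0.0667 per day
Days = 1 / combined rate = 960/64
= 15.00 days

15.00 days


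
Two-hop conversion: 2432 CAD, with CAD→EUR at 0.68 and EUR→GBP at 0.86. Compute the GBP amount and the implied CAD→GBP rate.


Step 1: 2432 CAD × 0.68 = 1653.76 EUR
Step 2: 1653.76 EUR × 0.86 = 1422.23 GBP
Implied rate CAD→GBP = 0.68 × 0.86 = 0.5848
= 1422.23 GBP; implied rate 0.5848 GBP/CAD

1422.23 GBP; implied rate 0.5848 GBP/CAD


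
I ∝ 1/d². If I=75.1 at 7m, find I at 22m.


I₁d₁² = I₂d₂²
I₂ = I₁ × (d₁/d₂)²
= 75.1 × (7/22)²
= 75.1 × 49/484
= 3679.9/484
≈ 7.6031

7.6031


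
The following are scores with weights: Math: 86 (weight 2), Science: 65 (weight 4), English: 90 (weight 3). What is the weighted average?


Numerator = 86×2 + 65×4 + 90×3
= 172 + 260 + 270
= 702
Total weight = 9
Weighted avg = 702/9
= 78.00

78.00


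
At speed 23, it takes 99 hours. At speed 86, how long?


Inverse proportion: x × y = constant
k = 23 × 99 = 2277
y₂ = k / 86 = 2277 / 86
= 26.48

26.48


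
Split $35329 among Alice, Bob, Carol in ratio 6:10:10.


Total parts = 6 + 10 + 10 = 26
Alice: 35329 × 6/26 = 8152.85
Bob: 35329 × 10/26 = 13588.08
Carol: 35329 × 10/26 = 13588.08
= Alice: $8152.85, Bob: $13588.08, Carol: $13588.08

Alice: $8152.85, Bob: $13588.08, Carol: $13588.08


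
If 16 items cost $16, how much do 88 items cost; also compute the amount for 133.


Direct proportion: y/x = constant
k = 16/16 = 1.0000
y at x=88: k × 88 = 16 × 88 / 16 = 1408/16 = 88.00
y at x=133: k × 133 = 16 × 133 / 16 = 2128/16 = 133.00
= 88.00 and 133.00

88.00 and 133.00


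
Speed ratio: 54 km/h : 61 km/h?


Ratio = 54:61
GCD = 1
Simplified = 54:61
Time ratio (same distance) = 61:54
Speed ratio = 54:61

54:61


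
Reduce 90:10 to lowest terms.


GCD(90, 10) = 10
90/10 : 10/10
= 9:1

9:1


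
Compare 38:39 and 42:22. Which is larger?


38/39 = 0.9744
42/22 = 1.9091
0.9744 < 1.9091, so 38:39 is less
= 42:22

42:22


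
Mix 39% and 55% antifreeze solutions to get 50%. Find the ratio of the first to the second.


Let x parts of 39% mix with y parts of 55%.
39x + 55y = 50(x + y)
39x + 55y = 50x + 50y
x(39 - 50) = y(50 - 55)
x/y = (55 - 50)/(50 - 39) = 5/11
Simplify: 5:11
= 5:11

5:11


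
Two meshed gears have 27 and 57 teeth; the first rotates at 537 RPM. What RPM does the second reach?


Gear ratio = 27:57 = 9:19
RPM_B = RPM_A × (teeth_A / teeth_B)
= 537 × (27/57)
= 254.4 RPM

254.4 RPM


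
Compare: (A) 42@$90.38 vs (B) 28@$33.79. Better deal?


Deal A: $90.38/42 = $2.1519/unit
Deal B: $33.79/28 = $1.2068/unit
B is cheaper per unit
= Deal B

Deal B


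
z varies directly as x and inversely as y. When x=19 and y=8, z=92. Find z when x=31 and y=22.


z = k·x/y
Solve for k using the known point: k = z·y/x = 92×8/19 = 736/19 ≈ 38.7368
Now evaluate at x=31, y=22:
z = k × 31 / 22 = (736 × 31) / (19 × 22) = 22816/418
≈ 54.5837

54.5837


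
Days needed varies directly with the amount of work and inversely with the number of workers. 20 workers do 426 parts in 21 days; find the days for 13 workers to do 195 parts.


Days ∝ work / workers, so d₂ = d₁ × (m₁/m₂) × (w₂/w₁)
Workers factor (inverse): 20/13 ≈ 1.5385
Work factor (direct): 195/426 ≈ 0.4577
d₂ = 21 × 20/13 × 195/426 = (21 × 20 × 195) / (13 × 426) = 81900/5538
≈ 14.79 days

14.79 days


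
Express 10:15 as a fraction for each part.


Total parts = 10 + 15 = 25
First part: 10/25 = 2/5
Second part: 15/25 = 3/5
= 2/5 and 3/5

2/5 and 3/5


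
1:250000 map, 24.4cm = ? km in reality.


Real distance = map distance × scale
= 24.4cm × 250000
= 6100000 cm = 61000.0 m
= 61.000 km

61.000 km


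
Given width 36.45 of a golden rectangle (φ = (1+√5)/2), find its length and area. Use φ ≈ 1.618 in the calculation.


φ = (1 + √5) / 2 ≈ 1.618
Length = width × φ = 36.45 × 1.618 = 58.9761
≈ 58.98
Area = width × length = 36.45 × 58.9761 = 2149.678845 ≈ 2149.68
= Length: 58.98, Area: 2149.68

Length: 58.98, Area: 2149.68


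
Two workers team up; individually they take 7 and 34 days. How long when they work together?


Rate of A = 1/7 per day
Rate of B = 1/34 per day
Combined rate = 1/7 + 1/34 = 41/238 ≈ 0.1723 per day
Days = 1 / combined rate = 238/41
≈ 5.80 days

5.80 days


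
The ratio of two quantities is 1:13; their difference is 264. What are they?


Let A = 1k, B = 13k.
13k - 1k = 264
12k = 264 → k = 264/12 = 22
A = 1×22 = 22, B = 13×22 = 286
= A = 22, B = 286

A = 22, B = 286


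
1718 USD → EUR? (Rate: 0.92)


Amount × rate = 1718 × 0.92
= 1580.56 EUR

1580.56 EUR


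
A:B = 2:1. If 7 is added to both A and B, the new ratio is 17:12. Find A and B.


Let A = 2k, B = 1k.
(2k + 7) / (1k + 7) = 17/12
Cross-multiply: 12(2k + 7) = 17(1k + 7)
24k + 84 = 17k + 119
24k - 17k = 119 - 84
7k = 35
k = 35/7 = 5
A = 2×5 = 10, B = 1×5 = 5
= A = 10, B = 5

A = 10, B = 5


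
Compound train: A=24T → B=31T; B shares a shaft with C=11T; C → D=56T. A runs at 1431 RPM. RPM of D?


Stage 1: RPM_B = RPM_A × t_A/t_B = 1431 × 24/31 = 34344/31 ≈ 1107.87
B and C share a shaft → RPM_C = RPM_B
Stage 2: RPM_D = RPM_C × t_C/t_D = RPM_A × (t_A×t_C)/(t_B×t_D)
Overall ratio = (24×11)/(31×56) = 264/1736
RPM_D = 1431 × 264/1736 = 377784/1736
≈ 217.62 RPM

217.62 RPM


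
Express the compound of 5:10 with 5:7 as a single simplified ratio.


Compound ratio = (5×5) : (10×7)
= 25:70
GCD = 5
= 5:14

5:14


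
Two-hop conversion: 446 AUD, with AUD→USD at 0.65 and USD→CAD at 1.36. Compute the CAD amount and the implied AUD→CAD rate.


Step 1: 446 AUD × 0.65 = 289.90 USD
Step 2: 289.90 USD × 1.36 = 394.26 CAD
Implied rate AUD→CAD = 0.65 × 1.36 = 0.8840
= 394.26 CAD; implied rate 0.8840 CAD/AUD

394.26 CAD; implied rate 0.8840 CAD/AUD


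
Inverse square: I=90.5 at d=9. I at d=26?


I₁d₁² = I₂d₂²
I₂ = I₁ × (d₁/d₂)²
= 90.5 × (9/26)²
= 90.5 × 81/676
= 7330.5/676
≈ 10.8439

10.8439


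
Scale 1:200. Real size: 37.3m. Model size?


Model size = real / scale
= 37.3 / 200
= 0.1865 m

0.1865 m


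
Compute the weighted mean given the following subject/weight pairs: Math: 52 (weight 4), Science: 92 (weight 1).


Numerator = 52×4 + 92×1
= 208 + 92
= 300
Total weight = 5
Weighted avg = 300/5
= 60.00

60.00


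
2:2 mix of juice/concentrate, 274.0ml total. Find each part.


Total parts = 2 + 2 = 4
juice: 274.0 × 2/4 = 137.0ml
concentrate: 274.0 × 2/4 = 137.0ml
= 137.0ml and 137.0ml

137.0ml and 137.0ml


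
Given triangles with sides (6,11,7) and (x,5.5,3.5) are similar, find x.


Scale factor = 5.5/11 = 0.5
Missing side = 6 × 0.5
= 3.0

3.0


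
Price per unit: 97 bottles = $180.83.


Unit rate = total / quantity
= 180.83 / 97
= $1.86 per unit

$1.86 per unit


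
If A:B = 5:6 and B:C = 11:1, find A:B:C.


Match B: multiply A:B by 11 → 55:66
Multiply B:C by 6 → 66:6
Combined: 55:66:6
GCD = 1
= 55:66:6

55:66:6


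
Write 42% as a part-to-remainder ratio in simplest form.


42% means 42 parts out of 100; remainder = 58
Part : remainder = 42:58
GCD = 2
= 21:29

21:29


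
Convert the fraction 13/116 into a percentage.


Percentage = (part / whole) × 100
= (13 / 116) × 100
≈ 11.21%

11.21%


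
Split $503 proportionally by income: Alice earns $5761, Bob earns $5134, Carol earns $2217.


Total income = 5761 + 5134 + 2217 = $13112
Alice: $503 × 5761/13112 = $221.00
Bob: $503 × 5134/13112 = $196.95
Carol: $503 × 2217/13112 = $85.05
= Alice: $221.00, Bob: $196.95, Carol: $85.05

Alice: $221.00, Bob: $196.95, Carol: $85.05


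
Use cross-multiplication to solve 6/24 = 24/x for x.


Cross multiply: 6 × x = 24 × 24
6x = 576
x = 576 / 6
= 96.00

96.00


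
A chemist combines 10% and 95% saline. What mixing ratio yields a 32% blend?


Let x parts of 10% mix with y parts of 95%.
10x + 95y = 32(x + y)
10x + 95y = 32x + 32y
x(10 - 32) = y(32 - 95)
x/y = (95 - 32)/(32 - 10) = 63/22
Simplify: 63:22
= 63:22

63:22


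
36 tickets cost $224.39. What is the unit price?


Unit rate = total / quantity
= 224.39 / 36
= $6.23 per unit

$6.23 per unit


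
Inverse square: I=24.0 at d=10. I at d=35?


I₁d₁² = I₂d₂²
I₂ = I₁ × (d₁/d₂)²
= 24.0 × (10/35)²
= 24.0 × 100/1225
= 2400/1225
≈ 1.9592

1.9592


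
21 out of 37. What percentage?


Percentage = (part / whole) × 100
= (21 / 37) × 100
≈ 56.76%

56.76%


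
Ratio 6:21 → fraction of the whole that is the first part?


Total parts = 6 + 21 = 27
First part: 6/27 = 2/9
= 2/9

2/9


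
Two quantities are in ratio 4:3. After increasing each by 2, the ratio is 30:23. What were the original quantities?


Let A = 4k, B = 3k.
(4k + 2) / (3k + 2) = 30/23
Cross-multiply: 23(4k + 2) = 30(3k + 2)
92k + 46 = 90k + 60
92k - 90k = 60 - 46
2k = 14
k = 14/2 = 7
A = 4×7 = 28, B = 3×7 = 21
= A = 28, B = 21

A = 28, B = 21


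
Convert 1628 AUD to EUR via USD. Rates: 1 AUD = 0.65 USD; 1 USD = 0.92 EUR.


Step 1: 1628 AUD × 0.65 = 1058.20 USD
Step 2: 1058.20 USD × 0.92 = 973.54 EUR
Implied rate AUD→EUR = 0.65 × 0.92 = 0.5980
= 973.54 EUR

973.54 EUR


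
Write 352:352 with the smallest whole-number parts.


GCD(352, 352) = 352
352/352 : 352/352
= 1:1

1:1


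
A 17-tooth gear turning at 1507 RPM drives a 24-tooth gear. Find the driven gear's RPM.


Gear ratio = 17:24 = 17:24
RPM_B = RPM_A × (teeth_A / teeth_B)
= 1507 × (17/24)
= 1067.5 RPM

1067.5 RPM


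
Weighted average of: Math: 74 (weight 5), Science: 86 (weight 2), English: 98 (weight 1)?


Numerator = 74×5 + 86×2 + 98×1
= 370 + 172 + 98
= 640
Total weight = 8
Weighted avg = 640/8
= 80.00

80.00


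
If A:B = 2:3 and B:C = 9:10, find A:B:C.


Match B: multiply A:B by 9 → 18:27
Multiply B:C by 3 → 27:30
Combined: 18:27:30
GCD = 3
= 6:9:10

6:9:10


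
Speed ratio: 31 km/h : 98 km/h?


Ratio = 31:98
GCD = 1
Simplified = 31:98
Time ratio (same distance) = 98:31
Speed ratio = 31:98

31:98


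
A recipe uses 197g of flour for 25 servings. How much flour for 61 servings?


Direct proportion: y/x = constant
k = 197/25 = 7.8800
y₂ = k × 61 = 197 × 61 / 25 = 12017/25
= 480.68

480.68


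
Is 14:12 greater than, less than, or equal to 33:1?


14/12 = 1.1667
33/1 = 33.0000
1.1667 < 33.0000, so 14:12 is less
= less than

less than


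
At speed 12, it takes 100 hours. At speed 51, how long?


Inverse proportion: x × y = constant
k = 12 × 100 = 1200
y₂ = k / 51 = 1200 / 51
= 23.53

23.53


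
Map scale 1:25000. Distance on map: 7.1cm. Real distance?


Real distance = map distance × scale
= 7.1cm × 25000
= 177500 cm = 1775.0 m
= 1.775 km

1.775 km


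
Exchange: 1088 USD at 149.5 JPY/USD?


Amount × rate = 1088 × 149.5
= 162656.00 JPY

162656.00 JPY


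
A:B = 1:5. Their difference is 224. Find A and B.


Let A = 1k, B = 5k.
5k - 1k = 224
4k = 224 → k = 224/4 = 56
A = 1×56 = 56, B = 5×56 = 280
= A = 56, B = 280

A = 56, B = 280


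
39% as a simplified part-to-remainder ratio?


39% means 39 parts out of 100; remainder = 61
Part : remainder = 39:61
GCD = 1
= 39:61

39:61


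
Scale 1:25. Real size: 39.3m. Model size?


Model size = real / scale
= 39.3 / 25
= 1.5720 m

1.5720 m


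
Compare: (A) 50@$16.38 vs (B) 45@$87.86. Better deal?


Deal A: $16.38/50 = $0.3276/unit
Deal B: $87.86/45 = $1.9524/unit
A is cheaper per unit
= Deal A

Deal A


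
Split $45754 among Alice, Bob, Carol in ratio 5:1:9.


Total parts = 5 + 1 + 9 = 15
Alice: 45754 × 5/15 = 15251.33
Bob: 45754 × 1/15 = 3050.27
Carol: 45754 × 9/15 = 27452.40
= Alice: $15251.33, Bob: $3050.27, Carol: $27452.40

Alice: $15251.33, Bob: $3050.27, Carol: $27452.40


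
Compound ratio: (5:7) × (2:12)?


Compound ratio = (5×2) : (7×12)
= 10:84
GCD = 2
= 5:42

5:42


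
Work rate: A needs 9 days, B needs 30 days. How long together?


Rate of A = 1/9 per day
Rate of B = 1/30 per day
Combined rate = 1/9 + 1/30 = 39/270 ≈ 0.1444 per day
Days = 1 / combined rate = 270/39
≈ 6.92 days

6.92 days


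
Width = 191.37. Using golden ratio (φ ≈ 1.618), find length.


φ = (1 + √5) / 2 ≈ 1.618
Length = width × φ = 191.37 × 1.618 = 309.63666
≈ 309.64

309.64


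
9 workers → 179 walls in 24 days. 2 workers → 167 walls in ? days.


Days ∝ work / workers, so d₂ = d₁ × (m₁/m₂) × (w₂/w₁)
Workers factor (inverse): 9/2 = 4.5000
Work factor (direct): 167/179 ≈ 0.9330
d₂ = 24 × 9/2 × 167/179 = (24 × 9 × 167) / (2 × 179) = 36072/358
≈ 100.76 days

100.76 days


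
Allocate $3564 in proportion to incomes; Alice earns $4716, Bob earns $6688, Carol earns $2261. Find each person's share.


Total income = 4716 + 6688 + 2261 = $13665
Alice: $3564 × 4716/13665 = $1229.99
Bob: $3564 × 6688/13665 = $1744.31
Carol: $3564 × 2261/13665 = $589.70
= Alice: $1229.99, Bob: $1744.31, Carol: $589.70

Alice: $1229.99, Bob: $1744.31, Carol: $589.70


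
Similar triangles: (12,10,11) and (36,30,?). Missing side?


Scale factor = 36/12 = 3
Missing side = 11 × 3
= 33.0

33.0


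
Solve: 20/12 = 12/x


Cross multiply: 20 × x = 12 × 12
20x = 144
x = 144 / 20
= 7.20

7.20


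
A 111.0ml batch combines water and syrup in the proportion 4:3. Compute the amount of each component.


Total parts = 4 + 3 = 7
water: 111.0 × 4/7 = 63.4ml
syrup: 111.0 × 3/7 = 47.6ml
= 63.4ml and 47.6ml

63.4ml and 47.6ml


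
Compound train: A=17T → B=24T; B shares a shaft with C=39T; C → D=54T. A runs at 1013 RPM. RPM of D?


Stage 1: RPM_B = RPM_A × t_A/t_B = 1013 × 17/24 = 17221/24 ≈ 717.54
B and C share a shaft → RPM_C = RPM_B
Stage 2: RPM_D = RPM_C × t_C/t_D = RPM_A × (t_A×t_C)/(t_B×t_D)
Overall ratio = (17×39)/(24×54) = 663/1296
RPM_D = 1013 × 663/1296 = 671619/1296
≈ 518.22 RPM

518.22 RPM


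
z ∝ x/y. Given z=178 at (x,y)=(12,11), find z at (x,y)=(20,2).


z = k·x/y
Solve for k using the known point: k = z·y/x = 178×11/12 = 1958/12 ≈ 163.1667
Now evaluate at x=20, y=2:
z = k × 20 / 2 = (1958 × 20) / (12 × 2) = 39160/24
≈ 1631.6667

1631.6667


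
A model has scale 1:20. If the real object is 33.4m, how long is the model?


Model size = real / scale
= 33.4 / 20
= 1.6700 m

1.6700 m


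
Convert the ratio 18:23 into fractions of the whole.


Total parts = 18 + 23 = 41
First part: 18/41 = 18/41
Second part: 23/41 = 23/41
= 18/41 and 23/41

18/41 and 23/41


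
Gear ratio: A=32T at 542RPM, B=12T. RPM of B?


Gear ratio = 32:12 = 8:3
RPM_B = RPM_A × (teeth_A / teeth_B)
= 542 × (32/12)
= 1445.3 RPM

1445.3 RPM


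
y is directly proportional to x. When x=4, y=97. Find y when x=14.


Direct proportion: y/x = constant
k = 97/4 = 24.2500
y₂ = k × 14 = 97 × 14 / 4 = 1358/4
= 339.50

339.50


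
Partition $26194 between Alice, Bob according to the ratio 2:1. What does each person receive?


Total parts = 2 + 1 = 3
Alice: 26194 × 2/3 = 17462.67
Bob: 26194 × 1/3 = 8731.33
= Alice: $17462.67, Bob: $8731.33

Alice: $17462.67, Bob: $8731.33


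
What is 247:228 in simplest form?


GCD(247, 228) = 19
247/19 : 228/19
= 13:12

13:12


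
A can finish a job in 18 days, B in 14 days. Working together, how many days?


Rate of A = 1/18 per day
Rate of B = 1/14 per day
Combined rate = 1/18 + 1/14 = 32/252 ≈ 0.1270 per day
Days = 1 / combined rate = 252/32
≈ 7.88 days

7.88 days


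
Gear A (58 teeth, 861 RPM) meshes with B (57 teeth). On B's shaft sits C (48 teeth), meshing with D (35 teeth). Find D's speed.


Stage 1: RPM_B = RPM_A × t_A/t_B = 861 × 58/57 = 49938/57 ≈ 876.11
B and C share a shaft → RPM_C = RPM_B
Stage 2: RPM_D = RPM_C × t_C/t_D = RPM_A × (t_A×t_C)/(t_B×t_D)
Overall ratio = (58×48)/(57×35) = 2784/1995
RPM_D = 861 × 2784/1995 = 2397024/1995
≈ 1201.52 RPM

1201.52 RPM


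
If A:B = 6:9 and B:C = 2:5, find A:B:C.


Match B: multiply A:B by 2 → 12:18
Multiply B:C by 9 → 18:45
Combined: 12:18:45
GCD = 3
= 4:6:15

4:6:15


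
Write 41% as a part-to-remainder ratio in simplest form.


41% means 41 parts out of 100; remainder = 59
Part : remainder = 41:59
GCD = 1
= 41:59

41:59


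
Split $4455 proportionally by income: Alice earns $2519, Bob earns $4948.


Total income = 2519 + 4948 = $7467
Alice: $4455 × 2519/7467 = $1502.90
Bob: $4455 × 4948/7467 = $2952.10
= Alice: $1502.90, Bob: $2952.10

Alice: $1502.90, Bob: $2952.10


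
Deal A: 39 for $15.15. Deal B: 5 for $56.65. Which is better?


Deal A: $15.15/39 = $0.3885/unit
Deal B: $56.65/5 = $11.3300/unit
A is cheaper per unit
= Deal A

Deal A


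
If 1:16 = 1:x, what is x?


Cross multiply: 1 × x = 16 × 1
1x = 16
x = 16 / 1
= 16.00

16.00


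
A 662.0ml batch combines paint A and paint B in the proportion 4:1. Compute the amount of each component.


Total parts = 4 + 1 = 5
paint A: 662.0 × 4/5 = 529.6ml
paint B: 662.0 × 1/5 = 132.4ml
= 529.6ml and 132.4ml

529.6ml and 132.4ml


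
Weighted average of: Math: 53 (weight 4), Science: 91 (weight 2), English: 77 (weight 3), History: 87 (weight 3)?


Numerator = 53×4 + 91×2 + 77×3 + 87×3
= 212 + 182 + 231 + 261
= 886
Total weight = 12
Weighted avg = 886/12
= 73.83

73.83


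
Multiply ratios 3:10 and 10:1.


Compound ratio = (3×10) : (10×1)
= 30:10
GCD = 10
= 3:1

3:1


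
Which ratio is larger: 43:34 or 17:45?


43/34 = 1.2647
17/45 = 0.3778
1.2647 > 0.3778, so 43:34 is greater
= 43:34

43:34


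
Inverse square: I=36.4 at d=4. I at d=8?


I₁d₁² = I₂d₂²
I₂ = I₁ × (d₁/d₂)²
= 36.4 × (4/8)²
= 36.4 × 16/64
= 582.4/64
= 9.1000

9.1000


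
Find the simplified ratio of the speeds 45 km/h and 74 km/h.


Ratio = 45:74
GCD = 1
Simplified = 45:74
Time ratio (same distance) = 74:45
Speed ratio = 45:74

45:74


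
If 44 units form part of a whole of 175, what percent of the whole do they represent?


Percentage = (part / whole) × 100
= (44 / 175) × 100
≈ 25.14%

25.14%


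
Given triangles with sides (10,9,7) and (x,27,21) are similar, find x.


Scale factor = 27/9 = 3
Missing side = 10 × 3
= 30.0

30.0


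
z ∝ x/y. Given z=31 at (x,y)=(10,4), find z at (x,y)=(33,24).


z = k·x/y
Solve for k using the known point: k = z·y/x = 31×4/10 = 124/10 = 12.4000
Now evaluate at x=33, y=24:
z = k × 33 / 24 = (124 × 33) / (10 × 24) = 4092/240
= 17.0500

17.0500


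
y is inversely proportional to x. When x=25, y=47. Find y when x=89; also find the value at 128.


Inverse proportion: x × y = constant
k = 25 × 47 = 1175
At x=89: k/89 = 13.20
At x=128: k/128 = 9.18
= 13.20 and 9.18

13.20 and 9.18


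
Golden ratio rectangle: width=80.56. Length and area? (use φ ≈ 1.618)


φ = (1 + √5) / 2 ≈ 1.618
Length = width × φ = 80.56 × 1.618 = 130.34608
≈ 130.35
Area = width × length = 80.56 × 130.34608 = 10500.6802048 ≈ 10500.68
= Length: 130.35, Area: 10500.68

Length: 130.35, Area: 10500.68


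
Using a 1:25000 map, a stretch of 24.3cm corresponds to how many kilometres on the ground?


Real distance = map distance × scale
= 24.3cm × 25000
= 607500 cm = 6075.0 m
= 6.075 km

6.075 km


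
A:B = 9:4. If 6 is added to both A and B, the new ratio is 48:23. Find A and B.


Let A = 9k, B = 4k.
(9k + 6) / (4k + 6) = 48/23
Cross-multiply: 23(9k + 6) = 48(4k + 6)
207k + 138 = 192k + 288
207k - 192k = 288 - 138
15k = 150
k = 150/15 = 10
A = 9×10 = 90, B = 4×10 = 40
= A = 90, B = 40

A = 90, B = 40


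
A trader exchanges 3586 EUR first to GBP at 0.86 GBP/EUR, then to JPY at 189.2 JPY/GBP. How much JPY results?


Step 1: 3586 EUR × 0.86 = 3083.96 GBP
Step 2: 3083.96 GBP × 189.2 = 583485.23 JPY
Implied rate EUR→JPY = 0.86 × 189.2 = 162.7120
= 583485.23 JPY

583485.23 JPY


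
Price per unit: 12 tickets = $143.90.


Unit rate = total / quantity
= 143.90 / 12
= $11.99 per unit

$11.99 per unit


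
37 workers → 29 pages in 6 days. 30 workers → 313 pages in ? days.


Days ∝ work / workers, so d₂ = d₁ × (m₁/m₂) × (w₂/w₁)
Workers factor (inverse): 37/30 ≈ 1.2333
Work factor (direct): 313/29 ≈ 10.7931
d₂ = 6 × 37/30 × 313/29 = (6 × 37 × 313) / (30 × 29) = 69486/870
≈ 79.87 days

79.87 days


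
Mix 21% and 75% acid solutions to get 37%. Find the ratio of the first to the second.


Let x parts of 21% mix with y parts of 75%.
21x + 75y = 37(x + y)
21x + 75y = 37x + 37y
x(21 - 37) = y(37 - 75)
x/y = (75 - 37)/(37 - 21) = 38/16
Simplify: 19:8
= 19:8

19:8


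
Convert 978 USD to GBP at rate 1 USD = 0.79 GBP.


Amount × rate = 978 × 0.79
= 772.62 GBP

772.62 GBP


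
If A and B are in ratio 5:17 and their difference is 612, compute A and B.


Let A = 5k, B = 17k.
17k - 5k = 612
12k = 612 → k = 612/12 = 51
A = 5×51 = 255, B = 17×51 = 867
= A = 255, B = 867

A = 255, B = 867


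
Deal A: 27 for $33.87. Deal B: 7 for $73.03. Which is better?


Deal A: $33.87/27 = $1.2544/unit
Deal B: $73.03/7 = $10.4329/unit
A is cheaper per unit
= Deal A

Deal A


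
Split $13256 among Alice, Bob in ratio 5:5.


Total parts = 5 + 5 = 10
Alice: 13256 × 5/10 = 6628.00
Bob: 13256 × 5/10 = 6628.00
= Alice: $6628.00, Bob: $6628.00

Alice: $6628.00, Bob: $6628.00


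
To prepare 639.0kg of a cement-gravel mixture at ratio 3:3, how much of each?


Total parts = 3 + 3 = 6
cement: 639.0 × 3/6 = 319.5kg
gravel: 639.0 × 3/6 = 319.5kg
= 319.5kg and 319.5kg

319.5kg and 319.5kg


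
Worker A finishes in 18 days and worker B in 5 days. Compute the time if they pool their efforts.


Rate of A = 1/18 per day
Rate of B = 1/5 per day
Combined rate = 1/18 + 1/5 = 23/90 ≈ 0.2556 per day
Days = 1 / combined rate = 90/23
≈ 3.91 days

3.91 days


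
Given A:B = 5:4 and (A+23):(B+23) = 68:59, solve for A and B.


Let A = 5k, B = 4k.
(5k + 23) / (4k + 23) = 68/59
Cross-multiply: 59(5k + 23) = 68(4k + 23)
295k + 1357 = 272k + 1564
295k - 272k = 1564 - 1357
23k = 207
k = 207/23 = 9
A = 5×9 = 45, B = 4×9 = 36
= A = 45, B = 36

A = 45, B = 36


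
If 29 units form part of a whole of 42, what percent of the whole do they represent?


Percentage = (part / whole) × 100
= (29 / 42) × 100
≈ 69.05%

69.05%


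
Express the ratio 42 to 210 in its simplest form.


GCD(42, 210) = 42
42/42 : 210/42
= 1:5

1:5


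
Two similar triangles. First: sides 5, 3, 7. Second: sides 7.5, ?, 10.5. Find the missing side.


Scale factor = 7.5/5 = 1.5
Missing side = 3 × 1.5
= 4.5

4.5


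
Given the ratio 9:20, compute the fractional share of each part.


Total parts = 9 + 20 = 29
First part: 9/29 = 9/29
Second part: 20/29 = 20/29
= 9/29 and 20/29

9/29 and 20/29


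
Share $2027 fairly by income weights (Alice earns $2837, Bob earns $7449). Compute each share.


Total income = 2837 + 7449 = $10286
Alice: $2027 × 2837/10286 = $559.07
Bob: $2027 × 7449/10286 = $1467.93
= Alice: $559.07, Bob: $1467.93

Alice: $559.07, Bob: $1467.93


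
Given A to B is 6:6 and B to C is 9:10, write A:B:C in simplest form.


Match B: multiply A:B by 9 → 54:54
Multiply B:C by 6 → 54:60
Combined: 54:54:60
GCD = 6
= 9:9:10

9:9:10


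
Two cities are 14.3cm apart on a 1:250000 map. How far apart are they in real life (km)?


Real distance = map distance × scale
= 14.3cm × 250000
= 3575000 cm = 35750.0 m
= 35.750 km

35.750 km


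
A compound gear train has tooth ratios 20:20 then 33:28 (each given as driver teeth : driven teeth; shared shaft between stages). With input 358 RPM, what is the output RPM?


Stage 1: RPM_B = RPM_A × t_A/t_B = 358 × 20/20 = 7160/20 = 358.00
B and C share a shaft → RPM_C = RPM_B
Stage 2: RPM_D = RPM_C × t_C/t_D = RPM_A × (t_A×t_C)/(t_B×t_D)
Overall ratio = (20×33)/(20×28) = 660/560
RPM_D = 358 × 660/560 = 236280/560
≈ 421.93 RPM

421.93 RPM


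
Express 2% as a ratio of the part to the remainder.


2% means 2 parts out of 100; remainder = 98
Part : remainder = 2:98
GCD = 2
= 1:49

1:49


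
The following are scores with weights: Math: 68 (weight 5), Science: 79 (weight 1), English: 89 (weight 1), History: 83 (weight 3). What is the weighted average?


Numerator = 68×5 + 79×1 + 89×1 + 83×3
= 340 + 79 + 89 + 249
= 757
Total weight = 10
Weighted avg = 757/10
= 75.70

75.70


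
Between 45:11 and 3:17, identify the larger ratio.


45/11 = 4.0909
3/17 = 0.1765
4.0909 > 0.1765, so 45:11 is greater
= 45:11

45:11


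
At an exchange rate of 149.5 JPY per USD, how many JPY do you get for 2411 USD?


Amount × rate = 2411 × 149.5
= 360444.50 JPY

360444.50 JPY


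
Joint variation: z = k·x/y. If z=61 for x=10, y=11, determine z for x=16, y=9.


z = k·x/y
Solve for k using the known point: k = z·y/x = 61×11/10 = 671/10 = 67.1000
Now evaluate at x=16, y=9:
z = k × 16 / 9 = (671 × 16) / (10 × 9) = 10736/90
≈ 119.2889

119.2889


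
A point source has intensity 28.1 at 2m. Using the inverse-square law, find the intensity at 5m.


I₁d₁² = I₂d₂²
I₂ = I₁ × (d₁/d₂)²
= 28.1 × (2/5)²
= 28.1 × 4/25
= 112.4/25
= 4.4960

4.4960


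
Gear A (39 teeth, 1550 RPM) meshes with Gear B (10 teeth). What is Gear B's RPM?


Gear ratio = 39:10 = 39:10
RPM_B = RPM_A × (teeth_A / teeth_B)
= 1550 × (39/10)
= 6045.0 RPM

6045.0 RPM


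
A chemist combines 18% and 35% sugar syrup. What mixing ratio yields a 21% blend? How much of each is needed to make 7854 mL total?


Let x parts of 18% mix with y parts of 35%.
18x + 35y = 21(x + y)
18x + 35y = 21x + 21y
x(18 - 21) = y(21 - 35)
x/y = (35 - 21)/(21 - 18) = 14/3
Simplify: 14:3
Total parts = 17; one part = 7854/17 = 462.00 mL
18% solution: 14×462.00 = 6468.00 mL
35% solution: 3×462.00 = 1386.00 mL
= ratio 14:3; 6468.00 mL and 1386.00 mL

ratio 14:3; 6468.00 mL and 1386.00 mL


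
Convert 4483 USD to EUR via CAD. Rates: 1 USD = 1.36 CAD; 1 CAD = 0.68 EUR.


Step 1: 4483 USD × 1.36 = 6096.88 CAD
Step 2: 6096.88 CAD × 0.68 = 4145.88 EUR
Implied rate USD→EUR = 1.36 × 0.68 = 0.9248
= 4145.88 EUR

4145.88 EUR


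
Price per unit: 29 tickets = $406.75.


Unit rate = total / quantity
= 406.75 / 29
= $14.03 per unit

$14.03 per unit


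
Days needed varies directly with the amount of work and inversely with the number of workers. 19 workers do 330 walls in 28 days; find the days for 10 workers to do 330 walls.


Days ∝ work / workers, so d₂ = d₁ × (m₁/m₂) × (w₂/w₁)
Workers factor (inverse): 19/10 = 1.9000
Work factor (direct): 330/330 = 1.0000
d₂ = 28 × 19/10 × 330/330 = (28 × 19 × 330) / (10 × 330) = 175560/3300
= 53.20 days

53.20 days


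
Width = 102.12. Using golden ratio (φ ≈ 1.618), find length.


φ = (1 + √5) / 2 ≈ 1.618
Length = width × φ = 102.12 × 1.618 = 165.23016
≈ 165.23

165.23


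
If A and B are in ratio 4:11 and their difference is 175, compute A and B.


Let A = 4k, B = 11k.
11k - 4k = 175
7k = 175 → k = 175/7 = 25
A = 4×25 = 100, B = 11×25 = 275
= A = 100, B = 275

A = 100, B = 275


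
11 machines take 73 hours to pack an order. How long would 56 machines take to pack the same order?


Inverse proportion: x × y = constant
k = 11 × 73 = 803
y₂ = k / 56 = 803 / 56
= 14.34

14.34


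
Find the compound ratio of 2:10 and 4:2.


Compound ratio = (2×4) : (10×2)
= 8:20
GCD = 4
= 2:5

2:5


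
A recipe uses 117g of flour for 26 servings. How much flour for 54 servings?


Direct proportion: y/x = constant
k = 117/26 = 4.5000
y₂ = k × 54 = 117 × 54 / 26 = 6318/26
= 243.00

243.00


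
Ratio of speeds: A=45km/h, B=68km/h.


Ratio = 45:68
GCD = 1
Simplified = 45:68
Time ratio (same distance) = 68:45
Speed ratio = 45:68

45:68


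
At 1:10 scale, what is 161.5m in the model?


Model size = real / scale
= 161.5 / 10
= 16.1500 m

16.1500 m


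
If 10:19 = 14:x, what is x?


Cross multiply: 10 × x = 19 × 14
10x = 266
x = 266 / 10
= 26.60

26.60


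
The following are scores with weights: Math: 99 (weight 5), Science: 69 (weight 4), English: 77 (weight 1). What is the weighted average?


Numerator = 99×5 + 69×4 + 77×1
= 495 + 276 + 77
= 848
Total weight = 10
Weighted avg = 848/10
= 84.80

84.80


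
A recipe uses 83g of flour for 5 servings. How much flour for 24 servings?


Direct proportion: y/x = constant
k = 83/5 = 16.6000
y₂ = k × 24 = 83 × 24 / 5 = 1992/5
= 398.40

398.40


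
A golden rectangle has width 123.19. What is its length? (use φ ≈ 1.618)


φ = (1 + √5) / 2 ≈ 1.618
Length = width × φ = 123.19 × 1.618 = 199.32142
≈ 199.32

199.32


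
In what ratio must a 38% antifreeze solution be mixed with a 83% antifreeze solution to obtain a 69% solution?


Let x parts of 38% mix with y parts of 83%.
38x + 83y = 69(x + y)
38x + 83y = 69x + 69y
x(38 - 69) = y(69 - 83)
x/y = (83 - 69)/(69 - 38) = 14/31
Simplify: 14:31
= 14:31

14:31


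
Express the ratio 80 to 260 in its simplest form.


GCD(80, 260) = 20
80/20 : 260/20
= 4:13

4:13


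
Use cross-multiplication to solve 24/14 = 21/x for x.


Cross multiply: 24 × x = 14 × 21
24x = 294
x = 294 / 24
= 12.25

12.25


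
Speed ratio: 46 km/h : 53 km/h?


Ratio = 46:53
GCD = 1
Simplified = 46:53
Time ratio (same distance) = 53:46
Speed ratio = 46:53

46:53


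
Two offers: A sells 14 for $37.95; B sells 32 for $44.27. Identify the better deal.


Deal A: $37.95/14 = $2.7107/unit
Deal B: $44.27/32 = $1.3834/unit
B is cheaper per unit
= Deal B

Deal B


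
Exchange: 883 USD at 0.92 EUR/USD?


Amount × rate = 883 × 0.92
= 812.36 EUR

812.36 EUR


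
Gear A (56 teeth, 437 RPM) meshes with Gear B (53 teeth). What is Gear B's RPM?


Gear ratio = 56:53 = 56:53
RPM_B = RPM_A × (teeth_A / teeth_B)
= 437 × (56/53)
= 461.7 RPM

461.7 RPM


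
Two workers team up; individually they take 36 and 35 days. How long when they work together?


Rate of A = 1/36 per day
Rate of B = 1/35 per day
Combined rate = 1/36 + 1/35 = 71/1260 ≈ 0.0563 per day
Days = 1 / combined rate = 1260/71
≈ 17.75 days

17.75 days


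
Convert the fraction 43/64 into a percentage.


Percentage = (part / whole) × 100
= (43 / 64) × 100
≈ 67.19%

67.19%


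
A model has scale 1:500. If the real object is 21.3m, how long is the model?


Model size = real / scale
= 21.3 / 500
= 0.0426 m

0.0426 m


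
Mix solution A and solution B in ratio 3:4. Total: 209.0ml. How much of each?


Total parts = 3 + 4 = 7
solution A: 209.0 × 3/7 = 89.6ml
solution B: 209.0 × 4/7 = 119.4ml
= 89.6ml and 119.4ml

89.6ml and 119.4ml


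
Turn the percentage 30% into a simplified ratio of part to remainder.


30% means 30 parts out of 100; remainder = 70
Part : remainder = 30:70
GCD = 10
= 3:7

3:7


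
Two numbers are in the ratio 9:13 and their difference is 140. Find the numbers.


Let A = 9k, B = 13k.
13k - 9k = 140
4k = 140 → k = 140/4 = 35
A = 9×35 = 315, B = 13×35 = 455
= A = 315, B = 455

A = 315, B = 455


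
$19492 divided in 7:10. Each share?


Total parts = 7 + 10 = 17
Part 1: 19492 × 7/17 = 8026.12
Part 2: 19492 × 10/17 = 11465.88
= Part 1: $8026.12, Part 2: $11465.88

Part 1: $8026.12, Part 2: $11465.88


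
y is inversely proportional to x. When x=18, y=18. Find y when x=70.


Inverse proportion: x × y = constant
k = 18 × 18 = 324
y₂ = k / 70 = 324 / 70
= 4.63

4.63


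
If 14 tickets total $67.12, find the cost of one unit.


Unit rate = total / quantity
= 67.12 / 14
= $4.79 per unit

$4.79 per unit


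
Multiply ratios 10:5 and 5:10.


Compound ratio = (10×5) : (5×10)
= 50:50
GCD = 50
= 1:1

1:1


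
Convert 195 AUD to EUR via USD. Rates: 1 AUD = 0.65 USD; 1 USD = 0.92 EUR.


Step 1: 195 AUD × 0.65 = 126.75 USD
Step 2: 126.75 USD × 0.92 = 116.61 EUR
Implied rate AUD→EUR = 0.65 × 0.92 = 0.5980
= 116.61 EUR

116.61 EUR


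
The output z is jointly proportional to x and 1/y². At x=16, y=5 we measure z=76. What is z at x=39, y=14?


z = k·x/y²
Solve for k using the known point: k = z·y²/x = 76×25/16 = 1900/16 = 118.7500
Now evaluate at x=39, y=14:
z = k × 39 / 196 = (1900 × 39) / (16 × 196) = 74100/3136
≈ 23.6288

23.6288


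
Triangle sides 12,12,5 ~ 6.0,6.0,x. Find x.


Scale factor = 6.0/12 = 0.5
Missing side = 5 × 0.5
= 2.5

2.5


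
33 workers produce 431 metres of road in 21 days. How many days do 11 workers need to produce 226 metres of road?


Days ∝ work / workers, so d₂ = d₁ × (m₁/m₂) × (w₂/w₁)
Workers factor (inverse): 33/11 = 3.0000
Work factor (direct): 226/431 ≈ 0.5244
d₂ = 21 × 33/11 × 226/431 = (21 × 33 × 226) / (11 × 431) = 156618/4741
≈ 33.03 days

33.03 days


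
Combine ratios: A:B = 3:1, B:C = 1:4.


Match B: multiply A:B by 1 → 3:1
Multiply B:C by 1 → 1:4
Combined: 3:1:4
GCD = 1
= 3:1:4

3:1:4


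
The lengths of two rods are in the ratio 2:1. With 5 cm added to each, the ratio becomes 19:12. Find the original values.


Let A = 2k, B = 1k.
(2k + 5) / (1k + 5) = 19/12
Cross-multiply: 12(2k + 5) = 19(1k + 5)
24k + 60 = 19k + 95
24k - 19k = 95 - 60
5k = 35
k = 35/5 = 7
A = 2×7 = 14, B = 1×7 = 7
= A = 14, B = 7

A = 14, B = 7


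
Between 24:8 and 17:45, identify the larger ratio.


24/8 = 3.0000
17/45 = 0.3778
3.0000 > 0.3778, so 24:8 is greater
= 24:8

24:8


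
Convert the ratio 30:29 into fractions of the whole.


Total parts = 30 + 29 = 59
First part: 30/59 = 30/59
Second part: 29/59 = 29/59
= 30/59 and 29/59

30/59 and 29/59


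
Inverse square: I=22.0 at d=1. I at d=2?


I₁d₁² = I₂d₂²
I₂ = I₁ × (d₁/d₂)²
= 22.0 × (1/2)²
= 22.0 × 1/4
= 22/4
= 5.5000

5.5000


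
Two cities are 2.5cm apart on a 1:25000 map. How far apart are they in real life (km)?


Real distance = map distance × scale
= 2.5cm × 25000
= 62500 cm = 625.0 m
= 0.625 km

0.625 km


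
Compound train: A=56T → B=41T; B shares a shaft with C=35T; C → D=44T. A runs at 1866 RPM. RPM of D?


Stage 1: RPM_B = RPM_A × t_A/t_B = 1866 × 56/41 = 104496/41 ≈ 2548.68
B and C share a shaft → RPM_C = RPM_B
Stage 2: RPM_D = RPM_C × t_C/t_D = RPM_A × (t_A×t_C)/(t_B×t_D)
Overall ratio = (56×35)/(41×44) = 1960/1804
RPM_D = 1866 × 1960/1804 = 3657360/1804
≈ 2027.36 RPM

2027.36 RPM


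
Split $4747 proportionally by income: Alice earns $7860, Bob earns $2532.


Total income = 7860 + 2532 = $10392
Alice: $4747 × 7860/10392 = $3590.40
Bob: $4747 × 2532/10392 = $1156.60
= Alice: $3590.40, Bob: $1156.60

Alice: $3590.40, Bob: $1156.60


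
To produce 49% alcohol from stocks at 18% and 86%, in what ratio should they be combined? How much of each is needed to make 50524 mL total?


Let x parts of 18% mix with y parts of 86%.
18x + 86y = 49(x + y)
18x + 86y = 49x + 49y
x(18 - 49) = y(49 - 86)
x/y = (86 - 49)/(49 - 18) = 37/31
Simplify: 37:31
Total parts = 68; one part = 50524/68 = 743.00 mL
18% solution: 37×743.00 = 27491.00 mL
86% solution: 31×743.00 = 23033.00 mL
= ratio 37:31; 27491.00 mL and 23033.00 mL

ratio 37:31; 27491.00 mL and 23033.00 mL


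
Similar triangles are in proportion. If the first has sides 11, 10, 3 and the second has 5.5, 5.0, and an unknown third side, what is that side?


Scale factor = 5.5/11 = 0.5
Missing side = 3 × 0.5
= 1.5

1.5


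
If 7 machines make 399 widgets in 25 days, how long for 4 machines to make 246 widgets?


Days ∝ work / workers, so d₂ = d₁ × (m₁/m₂) × (w₂/w₁)
Workers factor (inverse): 7/4 = 1.7500
Work factor (direct): 246/399 ≈ 0.6165
d₂ = 25 × 7/4 × 246/399 = (25 × 7 × 246) / (4 × 399) = 43050/1596
≈ 26.97 days

26.97 days


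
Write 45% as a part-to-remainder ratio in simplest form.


45% means 45 parts out of 100; remainder = 55
Part : remainder = 45:55
GCD = 5
= 9:11

9:11


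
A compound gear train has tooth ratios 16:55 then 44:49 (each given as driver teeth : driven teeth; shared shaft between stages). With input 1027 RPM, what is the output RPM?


Stage 1: RPM_B = RPM_A × t_A/t_B = 1027 × 16/55 = 16432/55 ≈ 298.76
B and C share a shaft → RPM_C = RPM_B
Stage 2: RPM_D = RPM_C × t_C/t_D = RPM_A × (t_A×t_C)/(t_B×t_D)
Overall ratio = (16×44)/(55×49) = 704/2695
RPM_D = 1027 × 704/2695 = 723008/2695
≈ 268.28 RPM

268.28 RPM


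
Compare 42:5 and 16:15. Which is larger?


42/5 = 8.4000
16/15 = 1.0667
8.4000 > 1.0667, so 42:5 is greater
= 42:5

42:5


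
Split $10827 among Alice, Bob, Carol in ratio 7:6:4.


Total parts = 7 + 6 + 4 = 17
Alice: 10827 × 7/17 = 4458.18
Bob: 10827 × 6/17 = 3821.29
Carol: 10827 × 4/17 = 2547.53
= Alice: $4458.18, Bob: $3821.29, Carol: $2547.53

Alice: $4458.18, Bob: $3821.29, Carol: $2547.53


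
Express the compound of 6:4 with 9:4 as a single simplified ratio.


Compound ratio = (6×9) : (4×4)
= 54:16
GCD = 2
= 27:8

27:8


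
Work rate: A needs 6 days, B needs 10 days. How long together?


Rate of A = 1/6 per day
Rate of B = 1/10 per day
Combined rate = 1/6 + 1/10 = 16/60 ≈ 0.2667 per day
Days = 1 / combined rate = 60/16
= 3.75 days

3.75 days
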